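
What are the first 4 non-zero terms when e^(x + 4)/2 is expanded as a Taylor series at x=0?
x^3·e^(4)/12 + x^2·e^(4)/4 + x·e^(4)/2 + e^(4)/2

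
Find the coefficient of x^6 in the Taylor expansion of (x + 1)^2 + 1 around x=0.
Expand to order 6: (x + 1)^2 + 1 = x^2 + 2·x + 2 + O(x^7).
The coefficient of x^6 is 0.

Final answer: 0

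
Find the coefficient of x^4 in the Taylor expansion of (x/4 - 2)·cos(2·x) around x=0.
Expand to order 4: (x/4 - 2)·cos(2·x) = -4·x^4/3 - x^3/2 + 4·x^2 + x/4 - 2 + O(x^5).
The coefficient of x^4 is -4/3.

Final answer: -4/3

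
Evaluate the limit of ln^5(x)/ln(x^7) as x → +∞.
This is an ∞/∞ indeterminate form as x → +∞.
Write ln(x^7) = 7·ln(x), reducing the quotient to ln^4(x)/7 → ∞.
Limit = ∞.

Final answer: ∞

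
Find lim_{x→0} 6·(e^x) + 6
Direct substitution at x = 0 gives 12.

Final answer: 12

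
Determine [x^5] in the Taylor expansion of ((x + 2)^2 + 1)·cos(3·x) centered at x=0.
Expand to order 5: ((x + 2)^2 + 1)·cos(3·x) = 27·x^5/2 + 99·x^4/8 - 18·x^3 - 43·x^2/2 + 4·x + 5 + O(x^6).
The coefficient of x^5 is 27/2.

Final answer: 27/2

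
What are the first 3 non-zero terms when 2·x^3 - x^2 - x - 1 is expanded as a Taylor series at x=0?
-x^2 - x - 1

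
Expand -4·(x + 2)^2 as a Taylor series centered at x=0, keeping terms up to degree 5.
-4·x^2 - 16·x - 16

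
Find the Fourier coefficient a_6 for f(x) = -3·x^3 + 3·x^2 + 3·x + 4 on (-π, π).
a_6 = (1/π) ∫_{-π}^{π} f(x)·cos(6x) dx.
Evaluate the integral (use parity and integration by parts as needed): a_6 = 1/3.

Final answer: 1/3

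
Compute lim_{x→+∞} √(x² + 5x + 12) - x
This is an ∞ − ∞ indeterminate form.
Multiply and divide by the conjugate √(x²+5x + 12) + x; the x² terms cancel, leaving (5x + 12)/(√(x²+5x + 12)+x) → 5/2.
Limit = 5/2.

Final answer: 5/2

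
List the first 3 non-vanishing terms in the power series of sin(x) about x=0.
x^5/120 - x^3/6 + x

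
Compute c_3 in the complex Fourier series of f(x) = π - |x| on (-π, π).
Compute the real Fourier coefficients first: a_3 = 4/(9·π), b_3 = 0.
Then c_3 = (a_3 − i·b_3)/2 = 2/(9·π).

Final answer: 2/(9·π)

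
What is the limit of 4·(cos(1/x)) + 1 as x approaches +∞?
Evaluate the dominant behaviour as x → +∞; each term tends to a finite value or vanishes.
Limit = 5.

Final answer: 5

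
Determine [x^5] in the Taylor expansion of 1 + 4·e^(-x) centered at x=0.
Expand to order 5: 1 + 4·e^(-x) = -x^5/30 + x^4/6 - 2·x^3/3 + 2·x^2 - 4·x + 5 + O(x^6).
The coefficient of x^5 is -1/30.

Final answer: -1/30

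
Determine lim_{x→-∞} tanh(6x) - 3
Evaluate the dominant behaviour as x → -∞; each term tends to a finite value or vanishes.
Limit = -4.

Final answer: -4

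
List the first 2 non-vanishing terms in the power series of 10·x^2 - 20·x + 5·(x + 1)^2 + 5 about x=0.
10 - 10·x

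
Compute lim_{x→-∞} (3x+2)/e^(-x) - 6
The quotient is an ∞/∞ indeterminate form as x → -∞.
Compare growth rates of the dominant terms (exponentials ≫ polynomials ≫ logarithms), or apply L'Hôpital's rule; the quotient → 0.
Adding the constant: 0 - 6 = -6. Limit = -6.

Final answer: -6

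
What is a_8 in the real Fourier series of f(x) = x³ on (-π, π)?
a_8 = (1/π) ∫_{-π}^{π} f(x)·cos(8x) dx.
Evaluate the integral (use parity and integration by parts as needed): a_8 = 0.

Final answer: 0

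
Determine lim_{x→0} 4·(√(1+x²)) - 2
Direct substitution at x = 0 gives 2.

Final answer: 2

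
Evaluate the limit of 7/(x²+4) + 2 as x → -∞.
Evaluate the dominant behaviour as x → -∞; each term tends to a finite value or vanishes.
Limit = 2.

Final answer: 2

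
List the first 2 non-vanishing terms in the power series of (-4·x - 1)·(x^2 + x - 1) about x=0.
3·x + 1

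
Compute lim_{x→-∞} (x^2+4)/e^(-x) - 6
The quotient is an ∞/∞ indeterminate form as x → -∞.
Compare growth rates of the dominant terms (exponentials ≫ polynomials ≫ logarithms), or apply L'Hôpital's rule; the quotient → 0.
Adding the constant: 0 - 6 = -6. Limit = -6.

Final answer: -6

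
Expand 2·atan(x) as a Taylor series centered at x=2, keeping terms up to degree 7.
2·atan(2) + 2·(x - 2)/5 - 4·(x - 2)^2/25 + 22·(x - 2)^3/375 - 12·(x - 2)^4/625 + 82·(x - 2)^5/15625 - 44·(x - 2)^6/46875 - 58·(x - 2)^7/546875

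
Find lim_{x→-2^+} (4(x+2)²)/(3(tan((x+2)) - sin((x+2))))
Both numerator and denominator → 0 as x → -2^+; this is a 0/0 indeterminate form.
Expand each to leading order near x = -2: numerator ~ 4·(x + 2)^2, denominator ~ 3·(x + 2)^3/2.
The limit of the ratio is ∞.

Final answer: ∞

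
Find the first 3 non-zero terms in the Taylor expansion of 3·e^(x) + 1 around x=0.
3·x^2/2 + 3·x + 4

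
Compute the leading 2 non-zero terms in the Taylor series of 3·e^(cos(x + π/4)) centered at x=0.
-3·√(2)·x·e^(√(2)/2)/2 + 3·e^(√(2)/2)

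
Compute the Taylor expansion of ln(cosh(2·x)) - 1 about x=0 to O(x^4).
2·x^2 - 1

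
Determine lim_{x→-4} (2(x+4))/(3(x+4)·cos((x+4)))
Both numerator and denominator → 0 as x → -4; this is a 0/0 indeterminate form.
Expand each to leading order near x = -4: numerator ~ 2·(x + 4), denominator ~ 3·(x + 4).
The limit of the ratio is 2/3.

Final answer: 2/3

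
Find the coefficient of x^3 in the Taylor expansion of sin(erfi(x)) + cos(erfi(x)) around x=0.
Expand to order 3: sin(erfi(x)) + cos(erfi(x)) = x^3·(-4/(3·π^(3/2)) + 2/(3·√(π))) - 2·x^2/π + 2·x/√(π) + 1 + O(x^4).
The coefficient of x^3 is -4/(3·π^(3/2)) + 2/(3·√(π)).

Final answer: -4/(3·π^(3/2)) + 2/(3·√(π))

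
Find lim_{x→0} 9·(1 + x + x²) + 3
Direct substitution at x = 0 gives 12.

Final answer: 12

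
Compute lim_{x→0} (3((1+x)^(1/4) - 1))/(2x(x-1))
Both numerator and denominator → 0 as x → 0; this is a 0/0 indeterminate form.
Expand each to leading order near x = 0: numerator ~ 3·x/4, denominator ~ -2·x.
The limit of the ratio is -3/8.

Final answer: -3/8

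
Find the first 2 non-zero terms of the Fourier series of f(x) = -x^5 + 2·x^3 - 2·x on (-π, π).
(-268 - 2·π^4 + 44·π^2)·sin(x) + (-7·π^2 + 25/2 + π^4)·sin(2·x)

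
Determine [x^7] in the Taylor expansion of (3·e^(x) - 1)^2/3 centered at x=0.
Expand to order 7: (3·e^(x) - 1)^2/3 = 191·x^7/2520 + 19·x^6/72 + 47·x^5/60 + 23·x^4/12 + 11·x^3/3 + 5·x^2 + 4·x + 4/3 + O(x^8).
The coefficient of x^7 is 191/2520.

Final answer: 191/2520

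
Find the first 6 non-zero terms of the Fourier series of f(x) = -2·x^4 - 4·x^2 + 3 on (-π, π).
(-80 + 16·π^2)·cos(x) + (2 - 4·π^2)·cos(2·x) + (16/27 + 16·π^2/9)·cos(3·x) + (-π^2 - 5/8)·cos(4·x) + (304/625 + 16·π^2/25)·cos(5·x) - 2·π^4/5 - 4·π^2/3 + 3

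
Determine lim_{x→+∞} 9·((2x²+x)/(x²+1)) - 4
Evaluate the dominant behaviour as x → +∞; each term tends to a finite value or vanishes.
Limit = 14.

Final answer: 14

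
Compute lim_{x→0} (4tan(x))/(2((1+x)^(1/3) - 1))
Both numerator and denominator → 0 as x → 0; this is a 0/0 indeterminate form.
Expand each to leading order near x = 0: numerator ~ 4·x, denominator ~ 2·x/3.
The limit of the ratio is 6.

Final answer: 6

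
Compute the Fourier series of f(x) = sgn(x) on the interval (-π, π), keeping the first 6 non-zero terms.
4·sin(x)/π + 4·sin(3·x)/(3·π) + 4·sin(5·x)/(5·π) + 4·sin(7·x)/(7·π) + 4·sin(9·x)/(9·π) + 4·sin(11·x)/(11·π)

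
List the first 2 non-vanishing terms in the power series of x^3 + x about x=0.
x^3 + x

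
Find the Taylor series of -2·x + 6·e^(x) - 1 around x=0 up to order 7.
x^7/840 + x^6/120 + x^5/20 + x^4/4 + x^3 + 3·x^2 + 4·x + 5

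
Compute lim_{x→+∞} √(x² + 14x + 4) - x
This is an ∞ − ∞ indeterminate form.
Multiply and divide by the conjugate √(x²+14x + 4) + x; the x² terms cancel, leaving (14x + 4)/(√(x²+14x + 4)+x) → 14/2 = 7.
Limit = 7.

Final answer: 7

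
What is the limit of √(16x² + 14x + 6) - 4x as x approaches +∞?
As x → +∞: multiply by the conjugate to get (14x+6)/(√(16x²+14x+6)+4x); the denominator ~ 8x, so the limit is 14/8 = 7/4.
Limit = 7/4.

Final answer: 7/4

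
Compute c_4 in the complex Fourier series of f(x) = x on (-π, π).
Compute the real Fourier coefficients first: a_4 = 0, b_4 = -1/2.
Then c_4 = (a_4 − i·b_4)/2 = i/4.

Final answer: i/4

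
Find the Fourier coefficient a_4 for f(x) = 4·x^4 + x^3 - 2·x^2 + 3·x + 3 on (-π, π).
a_4 = (1/π) ∫_{-π}^{π} f(x)·cos(4x) dx.
Evaluate the integral (use parity and integration by parts as needed): a_4 = -5/4 + 2·π^2.

Final answer: -5/4 + 2·π^2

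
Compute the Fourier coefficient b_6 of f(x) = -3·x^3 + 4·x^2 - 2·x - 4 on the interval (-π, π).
b_6 = (1/π) ∫_{-π}^{π} f(x)·sin(6x) dx.
Evaluate the integral (use parity and integration by parts as needed): b_6 = 1/2 + π^2.

Final answer: 1/2 + π^2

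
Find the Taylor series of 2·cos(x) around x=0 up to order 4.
x^4/12 - x^2 + 2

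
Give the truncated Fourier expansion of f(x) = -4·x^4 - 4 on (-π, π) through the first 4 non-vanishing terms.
(-192 + 32·π^2)·cos(x) + (12 - 8·π^2)·cos(2·x) + (-64/27 + 32·π^2/9)·cos(3·x) - 4·π^4/5 - 4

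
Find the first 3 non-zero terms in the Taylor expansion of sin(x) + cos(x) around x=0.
-x^2/2 + x + 1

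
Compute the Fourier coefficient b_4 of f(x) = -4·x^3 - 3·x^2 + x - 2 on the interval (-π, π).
b_4 = (1/π) ∫_{-π}^{π} f(x)·sin(4x) dx.
Evaluate the integral (use parity and integration by parts as needed): b_4 = -5/4 + 2·π^2.

Final answer: -5/4 + 2·π^2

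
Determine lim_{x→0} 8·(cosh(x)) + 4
Direct substitution at x = 0 gives 12.

Final answer: 12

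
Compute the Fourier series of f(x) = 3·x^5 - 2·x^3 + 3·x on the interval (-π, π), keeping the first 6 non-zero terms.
(-124·π^2 + 6·π^4 + 750)·sin(x) + (-3·π^4 - 57/2 + 17·π^2)·sin(2·x) + (-52·π^2/9 + 158/27 + 2·π^4)·sin(3·x) + (-3·π^4/2 - 165/64 + 23·π^2/8)·sin(4·x) + (-44·π^2/25 + 1014/625 + 6·π^4/5)·sin(5·x) + (-π^4 - 65/54 + 11·π^2/9)·sin(6·x)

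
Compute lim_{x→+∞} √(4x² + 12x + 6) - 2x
As x → +∞: multiply by the conjugate to get (12x+6)/(√(4x²+12x+6)+2x); the denominator ~ 4x, so the limit is 12/4 = 3.
Limit = 3.

Final answer: 3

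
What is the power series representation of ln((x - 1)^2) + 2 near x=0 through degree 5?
-2·x^5/5 - x^4/2 - 2·x^3/3 - x^2 - 2·x + 2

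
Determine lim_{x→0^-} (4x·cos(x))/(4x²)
Both numerator and denominator → 0 as x → 0^-; this is a 0/0 indeterminate form.
Expand each to leading order near x = 0: numerator ~ 4·x, denominator ~ 4·x^2.
The limit of the ratio is -∞.

Final answer: -∞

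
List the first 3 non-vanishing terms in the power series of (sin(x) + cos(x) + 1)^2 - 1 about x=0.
-x^2 + 4·x + 3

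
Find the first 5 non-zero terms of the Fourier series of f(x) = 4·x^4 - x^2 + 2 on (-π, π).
(196 - 32·π^2)·cos(x) + (-13 + 8·π^2)·cos(2·x) + (76/27 - 32·π^2/9)·cos(3·x) + (-1 + 2·π^2)·cos(4·x) - π^2/3 + 2 + 4·π^4/5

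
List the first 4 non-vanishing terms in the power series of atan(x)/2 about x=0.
-x^7/14 + x^5/10 - x^3/6 + x/2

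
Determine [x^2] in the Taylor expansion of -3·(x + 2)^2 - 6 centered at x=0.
Expand to order 2: -3·(x + 2)^2 - 6 = -3·x^2 - 12·x - 18 + O(x^3).
The coefficient of x^2 is -3.

Final answer: -3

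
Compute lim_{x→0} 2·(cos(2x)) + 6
Direct substitution at x = 0 gives 8.

Final answer: 8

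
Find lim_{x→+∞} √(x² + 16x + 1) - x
This is an ∞ − ∞ indeterminate form.
Multiply and divide by the conjugate √(x²+16x + 1) + x; the x² terms cancel, leaving (16x + 1)/(√(x²+16x + 1)+x) → 16/2 = 8.
Limit = 8.

Final answer: 8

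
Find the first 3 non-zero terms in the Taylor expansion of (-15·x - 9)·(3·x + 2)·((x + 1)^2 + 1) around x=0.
-222·x^2 - 150·x - 36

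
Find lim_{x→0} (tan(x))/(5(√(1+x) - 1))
Both numerator and denominator → 0 as x → 0; this is a 0/0 indeterminate form.
Expand each to leading order near x = 0: numerator ~ x, denominator ~ 5·x/2.
The limit of the ratio is 2/5.

Final answer: 2/5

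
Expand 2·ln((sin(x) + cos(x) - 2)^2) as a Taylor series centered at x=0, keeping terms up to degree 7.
-209·x^7/630 - x^6/6 + x^5/3 + x^4 + 4·x^3/3 - 4·x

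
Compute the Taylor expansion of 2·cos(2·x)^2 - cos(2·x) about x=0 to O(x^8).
-28·x^6/5 + 10·x^4 - 6·x^2 + 1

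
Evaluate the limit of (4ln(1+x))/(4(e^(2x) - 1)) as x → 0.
Both numerator and denominator → 0 as x → 0; this is a 0/0 indeterminate form.
Expand each to leading order near x = 0: numerator ~ 4·x, denominator ~ 8·x.
The limit of the ratio is 1/2.

Final answer: 1/2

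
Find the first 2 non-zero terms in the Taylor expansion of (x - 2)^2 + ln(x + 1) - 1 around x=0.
3 - 3·x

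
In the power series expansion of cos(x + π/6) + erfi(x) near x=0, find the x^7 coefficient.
Expand to order 7: cos(x + π/6) + erfi(x) = x^7·(1/10080 + 1/(21·√(π))) - √(3)·x^6/1440 + x^5·(-1/240 + 1/(5·√(π))) + √(3)·x^4/48 + x^3·(1/12 + 2/(3·√(π))) - √(3)·x^2/4 + x·(-1/2 + 2/√(π)) + √(3)/2 + O(x^8).
The coefficient of x^7 is 1/10080 + 1/(21·√(π)).

Final answer: 1/10080 + 1/(21·√(π))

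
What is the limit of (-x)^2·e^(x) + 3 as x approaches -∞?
The product is a 0·∞ indeterminate form at x → -∞.
Rewrite the product as (-x)^2 / e^(-x) (an ∞/∞ form) and apply L'Hôpital, or use the standard hierarchy e^(|x|) ≫ |(-x)^2| as x → -∞.
The indeterminate product → 0, so the limit = 3.

Final answer: 3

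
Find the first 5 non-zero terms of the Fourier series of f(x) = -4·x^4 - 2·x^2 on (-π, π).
(-184 + 32·π^2)·cos(x) + (10 - 8·π^2)·cos(2·x) + (-40/27 + 32·π^2/9)·cos(3·x) + (1/4 - 2·π^2)·cos(4·x) - 4·π^4/5 - 2·π^2/3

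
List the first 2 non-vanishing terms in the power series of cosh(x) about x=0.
x^2/2 + 1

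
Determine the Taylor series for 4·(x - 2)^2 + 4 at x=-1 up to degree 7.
40 - 24·(x + 1) + 4·(x + 1)^2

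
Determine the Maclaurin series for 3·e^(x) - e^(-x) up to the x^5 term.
x^5/30 + x^4/12 + 2·x^3/3 + x^2 + 4·x + 2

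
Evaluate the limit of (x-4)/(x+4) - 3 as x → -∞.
Evaluate the dominant behaviour as x → -∞; each term tends to a finite value or vanishes.
Limit = -2.

Final answer: -2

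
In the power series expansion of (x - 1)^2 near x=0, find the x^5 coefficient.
Expand to order 5: (x - 1)^2 = x^2 - 2·x + 1 + O(x^6).
The coefficient of x^5 is 0.

Final answer: 0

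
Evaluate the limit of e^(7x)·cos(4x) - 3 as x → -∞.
Evaluate the dominant behaviour as x → -∞; each term tends to a finite value or vanishes.
Limit = -3.

Final answer: -3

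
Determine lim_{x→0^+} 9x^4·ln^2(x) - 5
The product is a 0·∞ indeterminate form at x → 0⁺.
Rewrite the product as 9·ln^2(x) / x^(-4) and apply L'Hôpital, or use the standard hierarchy x^(-4) ≫ |ln x|^2 as x → 0⁺.
The indeterminate product → 0, so the limit = -5.

Final answer: -5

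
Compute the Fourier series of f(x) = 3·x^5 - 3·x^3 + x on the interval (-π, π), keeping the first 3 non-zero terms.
(-126·π^2 + 6·π^4 + 758)·sin(x) + (-3·π^4 - 28 + 18·π^2)·sin(2·x) + (-58·π^2/9 + 134/27 + 2·π^4)·sin(3·x)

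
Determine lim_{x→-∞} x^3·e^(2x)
This is a 0·∞ indeterminate form at x → -∞.
Rewrite the product as x^3 / e^(-2x) (an ∞/∞ form) and apply L'Hôpital, or use the standard hierarchy e^(2|x|) ≫ |x^3| as x → -∞.
The indeterminate product → 0, so the limit = 0.

Final answer: 0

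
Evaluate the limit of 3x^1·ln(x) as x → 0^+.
This is a 0·∞ indeterminate form at x → 0⁺.
Rewrite the product as 3·ln(x) / x^(-1) and apply L'Hôpital, or use the standard hierarchy x^(-1) ≫ |ln x| as x → 0⁺.
The indeterminate product → 0, so the limit = 0.

Final answer: 0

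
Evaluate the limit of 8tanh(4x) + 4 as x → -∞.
Evaluate the dominant behaviour as x → -∞; each term tends to a finite value or vanishes.
Limit = -4.

Final answer: -4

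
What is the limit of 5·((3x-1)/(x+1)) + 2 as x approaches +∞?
Evaluate the dominant behaviour as x → +∞; each term tends to a finite value or vanishes.
Limit = 17.

Final answer: 17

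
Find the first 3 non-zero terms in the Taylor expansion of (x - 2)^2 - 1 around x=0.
x^2 - 4·x + 3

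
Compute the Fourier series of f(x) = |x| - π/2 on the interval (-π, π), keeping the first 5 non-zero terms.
-4·cos(x)/π - 4·cos(3·x)/(9·π) - 4·cos(5·x)/(25·π) - 4·cos(7·x)/(49·π) - 4·cos(9·x)/(81·π)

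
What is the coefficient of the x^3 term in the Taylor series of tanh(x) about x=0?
Expand to order 3: tanh(x) = -x^3/3 + x + O(x^4).
The coefficient of x^3 is -1/3.

Final answer: -1/3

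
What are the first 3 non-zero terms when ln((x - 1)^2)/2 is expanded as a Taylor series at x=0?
-x^3/3 - x^2/2 - x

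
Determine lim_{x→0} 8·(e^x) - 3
Direct substitution at x = 0 gives 5.

Final answer: 5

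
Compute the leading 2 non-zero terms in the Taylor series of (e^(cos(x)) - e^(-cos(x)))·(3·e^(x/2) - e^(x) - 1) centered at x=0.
x·(-e^(-1)/2 + e/2) - e^(-1) + e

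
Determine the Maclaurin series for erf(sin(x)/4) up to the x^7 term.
-799·x^7/(573440·√(π)) + 49·x^5/(5120·√(π)) - 3·x^3/(32·√(π)) + x/(2·√(π))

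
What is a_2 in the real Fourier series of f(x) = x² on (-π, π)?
a_2 = (1/π) ∫_{-π}^{π} f(x)·cos(2x) dx.
Evaluate the integral (use parity and integration by parts as needed): a_2 = 1.

Final answer: 1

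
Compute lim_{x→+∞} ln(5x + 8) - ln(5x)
This is an ∞ − ∞ indeterminate form.
Combine the logarithms: ln(5x+8) − ln(5x) = ln((5x+8)/(5x)) = ln(1 + 8/(5x)) → ln(1) = 0.
Limit = 0.

Final answer: 0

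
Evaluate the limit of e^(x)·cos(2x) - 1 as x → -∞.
Evaluate the dominant behaviour as x → -∞; each term tends to a finite value or vanishes.
Limit = -1.

Final answer: -1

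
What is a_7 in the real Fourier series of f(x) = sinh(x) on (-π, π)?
a_7 = (1/π) ∫_{-π}^{π} f(x)·cos(7x) dx.
Evaluate the integral (use parity and integration by parts as needed): a_7 = 0.

Final answer: 0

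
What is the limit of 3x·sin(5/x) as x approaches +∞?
As x → +∞: let u = 5/x → 0⁺; then 3·x·sin(5/x) = 3·5·sin(u)/u → 3·5·1 = 15.
Limit = 15.

Final answer: 15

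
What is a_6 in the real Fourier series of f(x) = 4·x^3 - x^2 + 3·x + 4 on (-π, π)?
a_6 = (1/π) ∫_{-π}^{π} f(x)·cos(6x) dx.
Evaluate the integral (use parity and integration by parts as needed): a_6 = -1/9.

Final answer: -1/9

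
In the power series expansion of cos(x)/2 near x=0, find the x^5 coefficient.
Expand to order 5: cos(x)/2 = x^4/48 - x^2/4 + 1/2 + O(x^6).
The coefficient of x^5 is 0.

Final answer: 0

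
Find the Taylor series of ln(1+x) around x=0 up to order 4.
-x^4/4 + x^3/3 - x^2/2 + x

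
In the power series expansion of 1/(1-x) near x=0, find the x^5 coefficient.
Expand to order 5: 1/(1-x) = x^5 + x^4 + x^3 + x^2 + x + 1 + O(x^6).
The coefficient of x^5 is 1.

Final answer: 1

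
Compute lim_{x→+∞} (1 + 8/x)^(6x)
As x → +∞: write (1 + 8/x)^(6x) = ((1 + 8/x)^x)^6 → (e^8)^6 = e^48.
Limit = e^(48).

Final answer: e^(48)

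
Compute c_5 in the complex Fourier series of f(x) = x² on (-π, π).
Compute the real Fourier coefficients first: a_5 = -4/25, b_5 = 0.
Then c_5 = (a_5 − i·b_5)/2 = -2/25.

Final answer: -2/25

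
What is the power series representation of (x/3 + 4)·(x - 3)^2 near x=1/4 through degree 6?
5929/192 - 319·(x - 1/4)/16 + 9·(x - 1/4)^2/4 + (x - 1/4)^3/3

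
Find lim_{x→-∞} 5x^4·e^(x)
This is a 0·∞ indeterminate form at x → -∞.
Rewrite the product as 5x^4 / e^(-x) (an ∞/∞ form) and apply L'Hôpital, or use the standard hierarchy e^(|x|) ≫ |x^4| as x → -∞.
The indeterminate product → 0, so the limit = 0.

Final answer: 0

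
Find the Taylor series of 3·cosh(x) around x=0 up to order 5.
x^4/8 + 3·x^2/2 + 3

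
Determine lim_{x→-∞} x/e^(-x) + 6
The quotient is an ∞/∞ indeterminate form as x → -∞.
Compare growth rates of the dominant terms (exponentials ≫ polynomials ≫ logarithms), or apply L'Hôpital's rule; the quotient → 0.
Adding the constant: 0 + 6 = 6. Limit = 6.

Final answer: 6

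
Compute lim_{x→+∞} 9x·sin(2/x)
As x → +∞: let u = 2/x → 0⁺; then 9·x·sin(2/x) = 9·2·sin(u)/u → 9·2·1 = 18.
Limit = 18.

Final answer: 18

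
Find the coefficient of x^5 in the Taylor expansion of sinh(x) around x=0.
Expand to order 5: sinh(x) = x^5/120 + x^3/6 + x + O(x^6).
The coefficient of x^5 is 1/120.

Final answer: 1/120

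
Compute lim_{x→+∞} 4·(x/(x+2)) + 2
Evaluate the dominant behaviour as x → +∞; each term tends to a finite value or vanishes.
Limit = 6.

Final answer: 6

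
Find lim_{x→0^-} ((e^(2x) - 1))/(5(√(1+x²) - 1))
Both numerator and denominator → 0 as x → 0^-; this is a 0/0 indeterminate form.
Expand each to leading order near x = 0: numerator ~ 2·x, denominator ~ 5·x^2/2.
The limit of the ratio is -∞.

Final answer: -∞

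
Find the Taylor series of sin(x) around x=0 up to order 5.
x^5/120 - x^3/6 + x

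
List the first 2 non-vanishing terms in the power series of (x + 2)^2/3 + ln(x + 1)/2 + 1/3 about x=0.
11·x/6 + 5/3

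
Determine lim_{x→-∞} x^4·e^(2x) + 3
The product is a 0·∞ indeterminate form at x → -∞.
Rewrite the product as x^4 / e^(-2x) (an ∞/∞ form) and apply L'Hôpital, or use the standard hierarchy e^(2|x|) ≫ |x^4| as x → -∞.
The indeterminate product → 0, so the limit = 3.

Final answer: 3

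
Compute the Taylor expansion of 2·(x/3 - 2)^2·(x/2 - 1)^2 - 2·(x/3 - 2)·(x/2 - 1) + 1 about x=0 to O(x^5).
x^4/18 - 8·x^3/9 + 41·x^2/9 - 8·x + 5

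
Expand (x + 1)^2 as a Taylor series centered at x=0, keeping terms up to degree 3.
x^2 + 2·x + 1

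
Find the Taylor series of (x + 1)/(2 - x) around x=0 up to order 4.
3·x^4/32 + 3·x^3/16 + 3·x^2/8 + 3·x/4 + 1/2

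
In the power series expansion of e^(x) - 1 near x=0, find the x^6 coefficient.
Expand to order 6: e^(x) - 1 = x^6/720 + x^5/120 + x^4/24 + x^3/6 + x^2/2 + x + O(x^7).
The coefficient of x^6 is 1/720.

Final answer: 1/720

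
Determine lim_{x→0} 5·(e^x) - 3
Direct substitution at x = 0 gives 2.

Final answer: 2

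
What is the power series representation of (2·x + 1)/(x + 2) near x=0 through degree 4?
-3·x^4/32 + 3·x^3/16 - 3·x^2/8 + 3·x/4 + 1/2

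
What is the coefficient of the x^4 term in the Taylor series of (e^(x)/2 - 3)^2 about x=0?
Expand to order 4: (e^(x)/2 - 3)^2 = x^4/24 - x^3/6 - x^2 - 5·x/2 + 25/4 + O(x^5).
The coefficient of x^4 is 1/24.

Final answer: 1/24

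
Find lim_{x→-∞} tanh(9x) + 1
Evaluate the dominant behaviour as x → -∞; each term tends to a finite value or vanishes.
Limit = 0.

Final answer: 0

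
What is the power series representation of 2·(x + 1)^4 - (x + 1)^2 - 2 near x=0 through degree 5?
2·x^4 + 8·x^3 + 11·x^2 + 6·x - 1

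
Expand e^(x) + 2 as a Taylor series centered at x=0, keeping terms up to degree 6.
x^6/720 + x^5/120 + x^4/24 + x^3/6 + x^2/2 + x + 3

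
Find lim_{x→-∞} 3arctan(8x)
Evaluate the dominant behaviour as x → -∞; each term tends to a finite value or vanishes.
Limit = -3·π/2.

Final answer: -3·π/2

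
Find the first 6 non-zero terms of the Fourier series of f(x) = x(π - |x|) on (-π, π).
8·sin(x)/π + 8·sin(3·x)/(27·π) + 8·sin(5·x)/(125·π) + 8·sin(7·x)/(343·π) + 8·sin(9·x)/(729·π) + 8·sin(11·x)/(1331·π)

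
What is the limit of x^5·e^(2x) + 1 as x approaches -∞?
The product is a 0·∞ indeterminate form at x → -∞.
Rewrite the product as x^5 / e^(-2x) (an ∞/∞ form) and apply L'Hôpital, or use the standard hierarchy e^(2|x|) ≫ |x^5| as x → -∞.
The indeterminate product → 0, so the limit = 1.

Final answer: 1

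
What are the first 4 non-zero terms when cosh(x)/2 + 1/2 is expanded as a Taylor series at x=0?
x^6/1440 + x^4/48 + x^2/4 + 1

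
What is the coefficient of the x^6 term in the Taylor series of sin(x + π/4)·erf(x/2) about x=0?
Expand to order 6: sin(x + π/4)·erf(x/2) = 41·√(2)·x^6/(2880·√(π)) + 43·√(2)·x^5/(960·√(π)) - √(2)·x^4/(8·√(π)) - 7·√(2)·x^3/(24·√(π)) + √(2)·x^2/(2·√(π)) + √(2)·x/(2·√(π)) + O(x^7).
The coefficient of x^6 is 41·√(2)/(2880·√(π)).

Final answer: 41·√(2)/(2880·√(π))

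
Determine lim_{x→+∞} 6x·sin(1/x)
As x → +∞: let u = 1/x → 0⁺; then 6·x·sin(1/x) = 6·1·sin(u)/u → 6·1·1 = 6.
Limit = 6.

Final answer: 6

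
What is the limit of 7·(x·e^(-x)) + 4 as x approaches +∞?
Evaluate the dominant behaviour as x → +∞; each term tends to a finite value or vanishes.
Limit = 4.

Final answer: 4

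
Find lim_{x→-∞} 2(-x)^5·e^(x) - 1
The product is a 0·∞ indeterminate form at x → -∞.
Rewrite the product as 2(-x)^5 / e^(-x) (an ∞/∞ form) and apply L'Hôpital, or use the standard hierarchy e^(|x|) ≫ |(-x)^5| as x → -∞.
The indeterminate product → 0, so the limit = -1.

Final answer: -1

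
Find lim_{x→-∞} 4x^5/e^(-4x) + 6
The quotient is an ∞/∞ indeterminate form as x → -∞.
Compare growth rates of the dominant terms (exponentials ≫ polynomials ≫ logarithms), or apply L'Hôpital's rule; the quotient → 0.
Adding the constant: 0 + 6 = 6. Limit = 6.

Final answer: 6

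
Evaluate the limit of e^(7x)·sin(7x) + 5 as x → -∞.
Evaluate the dominant behaviour as x → -∞; each term tends to a finite value or vanishes.
Limit = 5.

Final answer: 5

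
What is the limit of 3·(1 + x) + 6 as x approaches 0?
Direct substitution at x = 0 gives 9.

Final answer: 9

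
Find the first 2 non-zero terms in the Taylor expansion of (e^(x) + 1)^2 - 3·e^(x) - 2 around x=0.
x - 1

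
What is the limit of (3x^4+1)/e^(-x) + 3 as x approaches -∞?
The quotient is an ∞/∞ indeterminate form as x → -∞.
Compare growth rates of the dominant terms (exponentials ≫ polynomials ≫ logarithms), or apply L'Hôpital's rule; the quotient → 0.
Adding the constant: 0 + 3 = 3. Limit = 3.

Final answer: 3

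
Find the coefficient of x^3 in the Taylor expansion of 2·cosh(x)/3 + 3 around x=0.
Expand to order 3: 2·cosh(x)/3 + 3 = x^2/3 + 11/3 + O(x^4).
The coefficient of x^3 is 0.

Final answer: 0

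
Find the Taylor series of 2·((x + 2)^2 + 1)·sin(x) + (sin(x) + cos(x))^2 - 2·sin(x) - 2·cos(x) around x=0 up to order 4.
-17·x^4/12 - 2·x^3/3 + 9·x^2 + 10·x - 1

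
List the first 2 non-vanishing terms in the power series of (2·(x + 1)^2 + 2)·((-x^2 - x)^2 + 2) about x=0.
8·x + 8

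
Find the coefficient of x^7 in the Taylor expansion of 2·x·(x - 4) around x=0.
Expand to order 7: 2·x·(x - 4) = 2·x^2 - 8·x + O(x^8).
The coefficient of x^7 is 0.

Final answer: 0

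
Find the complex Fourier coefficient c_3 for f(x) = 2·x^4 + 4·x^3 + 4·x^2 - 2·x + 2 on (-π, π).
Compute the real Fourier coefficients first: a_3 = -16·π^2/9 - 16/27, b_3 = -28/9 + 8·π^2/3.
Then c_3 = (a_3 − i·b_3)/2 = -8·π^2/9 - 8/27 - 4·i·π^2/3 + 14·i/9.

Final answer: -8·π^2/9 - 8/27 - 4·i·π^2/3 + 14·i/9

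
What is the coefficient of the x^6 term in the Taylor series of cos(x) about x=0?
Expand to order 6: cos(x) = -x^6/720 + x^4/24 - x^2/2 + 1 + O(x^7).
The coefficient of x^6 is -1/720.

Final answer: -1/720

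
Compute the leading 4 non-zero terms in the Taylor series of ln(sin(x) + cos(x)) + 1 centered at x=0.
2·x^3/3 - x^2 + x + 1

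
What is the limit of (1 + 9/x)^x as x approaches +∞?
As x → +∞: this is the defining limit (1 + 9/x)^x → e^9.
Limit = e^(9).

Final answer: e^(9)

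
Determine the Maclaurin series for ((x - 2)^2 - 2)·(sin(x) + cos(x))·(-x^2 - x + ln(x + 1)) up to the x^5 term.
-133·x^5/30 + 29·x^4/6 + 11·x^3/3 - 3·x^2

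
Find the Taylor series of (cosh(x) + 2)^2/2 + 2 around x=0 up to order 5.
x^4/4 + 3·x^2/2 + 13/2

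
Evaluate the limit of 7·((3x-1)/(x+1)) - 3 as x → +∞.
Evaluate the dominant behaviour as x → +∞; each term tends to a finite value or vanishes.
Limit = 18.

Final answer: 18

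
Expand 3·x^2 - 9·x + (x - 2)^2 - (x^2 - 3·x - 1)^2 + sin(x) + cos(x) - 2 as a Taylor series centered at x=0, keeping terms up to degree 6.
-x^6/720 + x^5/120 - 23·x^4/24 + 35·x^3/6 - 7·x^2/2 - 18·x + 2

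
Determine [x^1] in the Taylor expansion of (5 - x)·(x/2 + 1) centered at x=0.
Expand to order 1: (5 - x)·(x/2 + 1) = 3·x/2 + 5 + O(x^2).
The coefficient of x^1 is 3/2.

Final answer: 3/2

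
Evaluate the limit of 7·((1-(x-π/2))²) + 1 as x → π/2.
Direct substitution at x = π/2 gives 8.

Final answer: 8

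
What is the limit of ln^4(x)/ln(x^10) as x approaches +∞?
This is an ∞/∞ indeterminate form as x → +∞.
Write ln(x^10) = 10·ln(x), reducing the quotient to ln^3(x)/10 → ∞.
Limit = ∞.

Final answer: ∞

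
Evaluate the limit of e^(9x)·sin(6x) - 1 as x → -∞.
Evaluate the dominant behaviour as x → -∞; each term tends to a finite value or vanishes.
Limit = -1.

Final answer: -1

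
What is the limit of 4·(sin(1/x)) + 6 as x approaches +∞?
Evaluate the dominant behaviour as x → +∞; each term tends to a finite value or vanishes.
Limit = 6.

Final answer: 6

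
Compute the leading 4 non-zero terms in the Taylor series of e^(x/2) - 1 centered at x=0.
x^4/384 + x^3/48 + x^2/8 + x/2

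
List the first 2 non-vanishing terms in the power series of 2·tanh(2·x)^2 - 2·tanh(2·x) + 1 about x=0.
1 - 4·x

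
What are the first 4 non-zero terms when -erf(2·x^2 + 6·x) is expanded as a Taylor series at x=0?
144·x^4/√(π) + 144·x^3/√(π) - 4·x^2/√(π) - 12·x/√(π)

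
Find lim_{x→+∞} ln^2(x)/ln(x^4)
This is an ∞/∞ indeterminate form as x → +∞.
Write ln(x^4) = 4·ln(x), reducing the quotient to ln(x)/4 → ∞.
Limit = ∞.

Final answer: ∞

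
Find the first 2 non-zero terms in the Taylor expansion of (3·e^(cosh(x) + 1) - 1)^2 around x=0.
3·x^2·(-1 + 3·e^(2))·e^(2) + (-1 + 3·e^(2))^2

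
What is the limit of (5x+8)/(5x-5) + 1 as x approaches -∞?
Evaluate the dominant behaviour as x → -∞; each term tends to a finite value or vanishes.
Limit = 2.

Final answer: 2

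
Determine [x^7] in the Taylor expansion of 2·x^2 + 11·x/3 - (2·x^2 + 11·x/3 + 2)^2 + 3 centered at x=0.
Expand to order 7: 2·x^2 + 11·x/3 - (2·x^2 + 11·x/3 + 2)^2 + 3 = -4·x^4 - 44·x^3/3 - 175·x^2/9 - 11·x - 1 + O(x^8).
The coefficient of x^7 is 0.

Final answer: 0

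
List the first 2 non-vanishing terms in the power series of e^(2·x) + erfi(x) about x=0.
x·(2/√(π) + 2) + 1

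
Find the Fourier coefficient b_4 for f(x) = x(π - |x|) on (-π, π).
b_4 = (1/π) ∫_{-π}^{π} f(x)·sin(4x) dx.
Evaluate the integral (use parity and integration by parts as needed): b_4 = 0.

Final answer: 0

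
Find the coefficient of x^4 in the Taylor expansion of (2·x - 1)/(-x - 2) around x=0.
Expand to order 4: (2·x - 1)/(-x - 2) = 5·x^4/32 - 5·x^3/16 + 5·x^2/8 - 5·x/4 + 1/2 + O(x^5).
The coefficient of x^4 is 5/32.

Final answer: 5/32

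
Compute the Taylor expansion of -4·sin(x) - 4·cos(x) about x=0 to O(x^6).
-x^5/30 - x^4/6 + 2·x^3/3 + 2·x^2 - 4·x - 4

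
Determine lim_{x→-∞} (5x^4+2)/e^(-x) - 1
The quotient is an ∞/∞ indeterminate form as x → -∞.
Compare growth rates of the dominant terms (exponentials ≫ polynomials ≫ logarithms), or apply L'Hôpital's rule; the quotient → 0.
Adding the constant: 0 - 1 = -1. Limit = -1.

Final answer: -1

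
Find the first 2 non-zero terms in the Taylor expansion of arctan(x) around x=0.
-x^3/3 + x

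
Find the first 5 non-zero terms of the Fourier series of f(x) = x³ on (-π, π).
(-12 + 2·π^2)·sin(x) + (3/2 - π^2)·sin(2·x) + (-4/9 + 2·π^2/3)·sin(3·x) + (3/16 - π^2/2)·sin(4·x) + (-12/125 + 2·π^2/5)·sin(5·x)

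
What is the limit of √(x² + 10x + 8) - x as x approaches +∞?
This is an ∞ − ∞ indeterminate form.
Multiply and divide by the conjugate √(x²+10x + 8) + x; the x² terms cancel, leaving (10x + 8)/(√(x²+10x + 8)+x) → 10/2 = 5.
Limit = 5.

Final answer: 5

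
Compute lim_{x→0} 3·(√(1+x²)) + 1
Direct substitution at x = 0 gives 4.

Final answer: 4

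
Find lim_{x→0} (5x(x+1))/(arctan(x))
Both numerator and denominator → 0 as x → 0; this is a 0/0 indeterminate form.
Expand each to leading order near x = 0: numerator ~ 5·x, denominator ~ x.
The limit of the ratio is 5.

Final answer: 5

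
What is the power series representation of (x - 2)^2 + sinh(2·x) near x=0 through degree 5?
4·x^5/15 + 4·x^3/3 + x^2 - 2·x + 4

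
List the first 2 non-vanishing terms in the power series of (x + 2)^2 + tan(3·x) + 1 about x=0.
7·x + 5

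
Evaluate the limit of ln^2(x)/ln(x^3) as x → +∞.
This is an ∞/∞ indeterminate form as x → +∞.
Write ln(x^3) = 3·ln(x), reducing the quotient to ln(x)/3 → ∞.
Limit = ∞.

Final answer: ∞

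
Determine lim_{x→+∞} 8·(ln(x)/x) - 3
Evaluate the dominant behaviour as x → +∞; each term tends to a finite value or vanishes.
Limit = -3.

Final answer: -3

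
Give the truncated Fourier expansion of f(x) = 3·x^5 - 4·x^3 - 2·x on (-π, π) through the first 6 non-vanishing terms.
(-128·π^2 + 6·π^4 + 764)·sin(x) + (-3·π^4 - 53/2 + 19·π^2)·sin(2·x) + (-64·π^2/9 + 92/27 + 2·π^4)·sin(3·x) + (-3·π^4/2 - 29/64 + 31·π^2/8)·sin(4·x) + (-64·π^2/25 - 116/625 + 6·π^4/5)·sin(5·x) + (-π^4 + 19/54 + 17·π^2/9)·sin(6·x)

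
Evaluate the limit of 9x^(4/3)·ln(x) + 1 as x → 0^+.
The product is a 0·∞ indeterminate form at x → 0⁺.
Rewrite the product as 9·ln(x) / x^(-4/3) and apply L'Hôpital, or use the standard hierarchy x^(-4/3) ≫ |ln x| as x → 0⁺.
The indeterminate product → 0, so the limit = 1.

Final answer: 1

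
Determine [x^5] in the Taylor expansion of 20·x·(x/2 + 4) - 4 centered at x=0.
Expand to order 5: 20·x·(x/2 + 4) - 4 = 10·x^2 + 80·x - 4 + O(x^6).
The coefficient of x^5 is 0.

Final answer: 0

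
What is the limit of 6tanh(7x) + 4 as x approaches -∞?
Evaluate the dominant behaviour as x → -∞; each term tends to a finite value or vanishes.
Limit = -2.

Final answer: -2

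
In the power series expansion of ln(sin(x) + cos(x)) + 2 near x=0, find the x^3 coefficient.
Expand to order 3: ln(sin(x) + cos(x)) + 2 = 2·x^3/3 - x^2 + x + 2 + O(x^4).
The coefficient of x^3 is 2/3.

Final answer: 2/3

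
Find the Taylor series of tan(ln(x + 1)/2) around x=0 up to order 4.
-3·x^4/16 + 5·x^3/24 - x^2/4 + x/2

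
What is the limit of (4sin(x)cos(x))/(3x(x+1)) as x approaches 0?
Both numerator and denominator → 0 as x → 0; this is a 0/0 indeterminate form.
Expand each to leading order near x = 0: numerator ~ 4·x, denominator ~ 3·x.
The limit of the ratio is 4/3.

Final answer: 4/3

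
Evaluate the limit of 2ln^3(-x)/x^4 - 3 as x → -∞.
The quotient is an ∞/∞ indeterminate form as x → -∞.
Compare growth rates of the dominant terms (exponentials ≫ polynomials ≫ logarithms), or apply L'Hôpital's rule; the quotient → 0.
Adding the constant: 0 - 3 = -3. Limit = -3.

Final answer: -3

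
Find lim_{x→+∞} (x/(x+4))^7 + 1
As x → +∞: x/(x+4) = 1/(1 + 4/x) → 1, and the 7th power of a limit-1 base also → 1; with the additive constant, 1 + 1 = 2.
Limit = 2.

Final answer: 2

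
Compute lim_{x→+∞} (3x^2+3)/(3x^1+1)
This is an ∞/∞ indeterminate form as x → +∞.
Divide numerator and denominator by x^2 and let the lower-order terms vanish; the numerator's degree 2 exceeds the denominator's degree 1, so the quotient diverges.
Limit = ∞.

Final answer: ∞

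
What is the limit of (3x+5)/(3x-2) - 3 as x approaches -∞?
Evaluate the dominant behaviour as x → -∞; each term tends to a finite value or vanishes.
Limit = -2.

Final answer: -2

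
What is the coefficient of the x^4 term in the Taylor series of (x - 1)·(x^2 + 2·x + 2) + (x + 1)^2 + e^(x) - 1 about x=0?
Expand to order 4: (x - 1)·(x^2 + 2·x + 2) + (x + 1)^2 + e^(x) - 1 = x^4/24 + 7·x^3/6 + 5·x^2/2 + 3·x - 1 + O(x^5).
The coefficient of x^4 is 1/24.

Final answer: 1/24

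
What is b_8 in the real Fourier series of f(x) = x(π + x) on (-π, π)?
b_8 = (1/π) ∫_{-π}^{π} f(x)·sin(8x) dx.
Evaluate the integral (use parity and integration by parts as needed): b_8 = -π/4.

Final answer: -π/4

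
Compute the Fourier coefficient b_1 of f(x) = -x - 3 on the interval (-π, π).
b_1 = (1/π) ∫_{-π}^{π} f(x)·sin(1x) dx.
Evaluate the integral (use parity and integration by parts as needed): b_1 = -2.

Final answer: -2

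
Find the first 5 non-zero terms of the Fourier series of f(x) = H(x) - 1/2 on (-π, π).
2·sin(x)/π + 2·sin(3·x)/(3·π) + 2·sin(5·x)/(5·π) + 2·sin(7·x)/(7·π) + 2·sin(9·x)/(9·π)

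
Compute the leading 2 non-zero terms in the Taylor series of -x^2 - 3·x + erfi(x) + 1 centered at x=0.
x·(-3 + 2/√(π)) + 1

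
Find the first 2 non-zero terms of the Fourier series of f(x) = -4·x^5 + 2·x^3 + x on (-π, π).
(-982 - 8·π^4 + 164·π^2)·sin(x) + (-22·π^2 + 32 + 4·π^4)·sin(2·x)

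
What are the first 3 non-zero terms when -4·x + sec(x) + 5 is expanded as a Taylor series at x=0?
x^2/2 - 4·x + 6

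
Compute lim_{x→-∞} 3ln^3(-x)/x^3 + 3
The quotient is an ∞/∞ indeterminate form as x → -∞.
Compare growth rates of the dominant terms (exponentials ≫ polynomials ≫ logarithms), or apply L'Hôpital's rule; the quotient → 0.
Adding the constant: 0 + 3 = 3. Limit = 3.

Final answer: 3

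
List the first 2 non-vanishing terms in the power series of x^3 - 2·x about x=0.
x^3 - 2·x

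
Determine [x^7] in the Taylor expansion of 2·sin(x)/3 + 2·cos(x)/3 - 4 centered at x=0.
Expand to order 7: 2·sin(x)/3 + 2·cos(x)/3 - 4 = -x^7/7560 - x^6/1080 + x^5/180 + x^4/36 - x^3/9 - x^2/3 + 2·x/3 - 10/3 + O(x^8).
The coefficient of x^7 is -1/7560.

Final answer: -1/7560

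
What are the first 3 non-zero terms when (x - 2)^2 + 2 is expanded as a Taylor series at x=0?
x^2 - 4·x + 6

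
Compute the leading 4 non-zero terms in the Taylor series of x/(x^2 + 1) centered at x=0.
-x^7 + x^5 - x^3 + x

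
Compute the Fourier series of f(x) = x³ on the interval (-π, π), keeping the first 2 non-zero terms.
(-12 + 2·π^2)·sin(x) + (3/2 - π^2)·sin(2·x)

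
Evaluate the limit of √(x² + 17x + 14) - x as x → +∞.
This is an ∞ − ∞ indeterminate form.
Multiply and divide by the conjugate √(x²+17x + 14) + x; the x² terms cancel, leaving (17x + 14)/(√(x²+17x + 14)+x) → 17/2.
Limit = 17/2.

Final answer: 17/2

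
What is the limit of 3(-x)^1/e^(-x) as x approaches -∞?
This is an ∞/∞ indeterminate form as x → -∞.
Compare growth rates of the dominant terms (exponentials ≫ polynomials ≫ logarithms), or apply L'Hôpital's rule; the quotient → 0.
Limit = 0.

Final answer: 0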